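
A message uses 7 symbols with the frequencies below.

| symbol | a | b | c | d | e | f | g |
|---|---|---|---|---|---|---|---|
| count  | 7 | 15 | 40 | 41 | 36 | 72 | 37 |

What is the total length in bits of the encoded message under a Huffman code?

653

Merge the two smallest weights repeatedly:
a(7) + b(15) → 22
22 + e(36) → 58
g(37) + c(40) → 77
d(41) + 58 → 99
f(72) + 77 → 149
99 + 149 → 248
Total encoded bits = sum of merged weights = 22 + 58 + 77 + 99 + 149 + 248 = 653.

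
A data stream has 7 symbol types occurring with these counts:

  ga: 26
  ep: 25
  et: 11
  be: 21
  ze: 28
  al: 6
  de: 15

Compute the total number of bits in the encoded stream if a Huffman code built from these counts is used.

359

Merge the two smallest weights repeatedly:
al(6) + et(11) → 17
de(15) + 17 → 32
be(21) + ep(25) → 46
ga(26) + ze(28) → 54
32 + 46 → 78
54 + 78 → 132
Each symbol's bit-cost is frequency × depth; summing gives 359 bits (equivalently 17 + 32 + 46 + 54 + 78 + 132).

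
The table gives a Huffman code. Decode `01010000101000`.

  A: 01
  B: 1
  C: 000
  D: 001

AACAAC

Read left to right; each codeword is recognised as soon as it completes (prefix code):
  01→A | 01→A | 000→C | 01→A | 01→A | 000→C
Decoded message: AACAAC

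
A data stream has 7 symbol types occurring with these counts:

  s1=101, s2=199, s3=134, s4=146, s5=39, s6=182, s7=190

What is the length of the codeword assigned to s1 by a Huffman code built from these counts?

Build the tree from the bottom:
merge s5(39) and s1(101): 140
merge s3(134) and 140: 274
merge s4(146) and s6(182): 328
merge s7(190) and s2(199): 389
merge 274 and 328: 602
merge 389 and 602: 991
s1's leaf is at depth 4, giving a 4-bit codeword.

4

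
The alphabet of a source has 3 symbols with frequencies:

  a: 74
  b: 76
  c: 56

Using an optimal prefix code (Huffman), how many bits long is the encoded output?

Greedily combine the two least-frequent nodes:
merge c(56) and a(74): 130
merge b(76) and 130: 206
Each symbol's bit-cost is frequency × depth; summing gives 336 bits (equivalently 130 + 206).

336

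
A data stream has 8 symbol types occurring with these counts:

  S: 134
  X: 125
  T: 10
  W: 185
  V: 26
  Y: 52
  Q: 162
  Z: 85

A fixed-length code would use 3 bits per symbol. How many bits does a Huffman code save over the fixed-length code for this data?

223

Fixed-length: 3 bits × 779 symbols = 2337 bits.
Huffman merges:
T(10) + V(26) → 36
36 + Y(52) → 88
Z(85) + 88 → 173
X(125) + S(134) → 259
Q(162) + 173 → 335
W(185) + 259 → 444
335 + 444 → 779
Huffman total = 36 + 88 + 173 + 259 + 335 + 444 + 779 = 2114 bits.
Saving = 2337 − 2114 = 223 bits.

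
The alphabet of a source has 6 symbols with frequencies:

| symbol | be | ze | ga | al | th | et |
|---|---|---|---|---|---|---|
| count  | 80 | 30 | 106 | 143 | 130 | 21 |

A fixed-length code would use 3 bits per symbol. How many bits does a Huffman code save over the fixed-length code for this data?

Fixed-length: 3 bits × 510 symbols = 1530 bits.
Huffman merges:
et(21) + ze(30) → 51
51 + be(80) → 131
ga(106) + th(130) → 236
131 + al(143) → 274
236 + 274 → 510
Huffman total = 51 + 131 + 236 + 274 + 510 = 1202 bits.
Saving = 1530 − 1202 = 328 bits.

328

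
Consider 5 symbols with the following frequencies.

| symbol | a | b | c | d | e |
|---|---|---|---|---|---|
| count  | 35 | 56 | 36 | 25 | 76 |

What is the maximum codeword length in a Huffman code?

3

Merge the two lowest-weight nodes at each step:
combine d(25), a(35) → 60
combine c(36), b(56) → 92
combine 60, e(76) → 136
combine 92, 136 → 228
Maximum depth reached is 3.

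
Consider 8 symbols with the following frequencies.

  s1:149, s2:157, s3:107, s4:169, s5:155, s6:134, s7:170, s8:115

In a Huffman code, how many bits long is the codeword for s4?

Huffman merges, smallest pair first:
combine s3(107), s8(115) → 222
combine s6(134), s1(149) → 283
combine s5(155), s2(157) → 312
combine s4(169), s7(170) → 339
combine 222, 283 → 505
combine 312, 339 → 651
combine 505, 651 → 1156
s4's leaf is at depth 3, giving a 3-bit codeword.

3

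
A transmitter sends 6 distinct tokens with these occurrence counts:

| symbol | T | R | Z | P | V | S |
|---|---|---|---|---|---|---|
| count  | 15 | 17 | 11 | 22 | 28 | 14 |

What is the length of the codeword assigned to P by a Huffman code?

2

Repeatedly merge the two smallest:
merge Z(11) and S(14): 25
merge T(15) and R(17): 32
merge P(22) and 25: 47
merge V(28) and 32: 60
merge 47 and 60: 107
P's leaf is at depth 2, giving a 2-bit codeword.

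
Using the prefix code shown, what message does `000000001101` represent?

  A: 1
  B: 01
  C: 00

Read left to right; each codeword is recognised as soon as it completes (prefix code):
  00→C | 00→C | 00→C | 00→C | 1→A | 1→A | 01→B
Decoded message: CCCCAAB

CCCCAAB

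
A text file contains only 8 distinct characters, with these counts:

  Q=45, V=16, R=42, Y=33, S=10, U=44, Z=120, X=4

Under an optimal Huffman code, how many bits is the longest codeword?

6

Merge the two lowest-weight nodes at each step:
merge X(4) and S(10): 14
merge 14 and V(16): 30
merge 30 and Y(33): 63
merge R(42) and U(44): 86
merge Q(45) and 63: 108
merge 86 and 108: 194
merge Z(120) and 194: 314
The first pair merged (X, S) ends up deepest, at depth 6.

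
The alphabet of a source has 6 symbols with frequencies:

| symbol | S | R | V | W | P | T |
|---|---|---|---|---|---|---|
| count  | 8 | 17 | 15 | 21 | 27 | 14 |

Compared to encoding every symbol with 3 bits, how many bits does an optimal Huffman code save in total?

Fixed-length: 3 bits × 102 symbols = 306 bits.
Huffman merges:
merge S(8) and T(14): 22
merge V(15) and R(17): 32
merge W(21) and 22: 43
merge P(27) and 32: 59
merge 43 and 59: 102
Huffman total = 22 + 32 + 43 + 59 + 102 = 258 bits.
Saving = 306 − 258 = 48 bits.

48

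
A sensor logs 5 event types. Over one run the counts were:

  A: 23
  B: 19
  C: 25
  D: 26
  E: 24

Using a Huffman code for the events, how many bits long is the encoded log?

Greedily combine the two least-frequent nodes:
B(19) + A(23) → 42
E(24) + C(25) → 49
D(26) + 42 → 68
49 + 68 → 117
The encoded length is the sum of every internal node's weight: 42 + 49 + 68 + 117 = 276 bits.

276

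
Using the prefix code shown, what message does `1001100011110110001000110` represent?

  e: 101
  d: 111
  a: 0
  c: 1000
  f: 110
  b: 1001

bcdeccf

Read left to right; each codeword is recognised as soon as it completes (prefix code):
  1001→b | 1000→c | 111→d | 101→e | 1000→c | 1000→c | 110→f
Decoded message: bcdeccf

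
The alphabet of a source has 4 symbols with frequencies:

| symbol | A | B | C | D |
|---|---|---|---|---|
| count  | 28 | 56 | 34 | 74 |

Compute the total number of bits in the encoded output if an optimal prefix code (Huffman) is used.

372

Merge the two smallest weights repeatedly:
combine A(28), C(34) → 62
combine B(56), 62 → 118
combine D(74), 118 → 192
Total encoded bits = sum of merged weights = 62 + 118 + 192 = 372.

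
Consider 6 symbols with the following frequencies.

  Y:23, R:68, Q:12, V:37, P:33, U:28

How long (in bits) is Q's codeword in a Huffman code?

3

Build the tree from the bottom:
Q(12) + Y(23) → 35
U(28) + P(33) → 61
35 + V(37) → 72
61 + R(68) → 129
72 + 129 → 201
Q's leaf is at depth 3, giving a 3-bit codeword.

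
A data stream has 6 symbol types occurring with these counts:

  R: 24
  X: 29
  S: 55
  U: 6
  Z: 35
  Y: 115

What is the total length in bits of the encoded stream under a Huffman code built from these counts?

592

Greedily combine the two least-frequent nodes:
combine U(6), R(24) → 30
combine X(29), 30 → 59
combine Z(35), S(55) → 90
combine 59, 90 → 149
combine Y(115), 149 → 264
The encoded length is the sum of every internal node's weight: 30 + 59 + 90 + 149 + 264 = 592 bits.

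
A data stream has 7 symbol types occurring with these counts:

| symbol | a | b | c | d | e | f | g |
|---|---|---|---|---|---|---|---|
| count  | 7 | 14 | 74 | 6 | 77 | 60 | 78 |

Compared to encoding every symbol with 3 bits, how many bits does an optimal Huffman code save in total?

Fixed-length: 3 bits × 316 symbols = 948 bits.
Huffman merges:
combine d(6), a(7) → 13
combine 13, b(14) → 27
combine 27, f(60) → 87
combine c(74), e(77) → 151
combine g(78), 87 → 165
combine 151, 165 → 316
Huffman total = 13 + 27 + 87 + 151 + 165 + 316 = 759 bits.
Saving = 948 − 759 = 189 bits.

189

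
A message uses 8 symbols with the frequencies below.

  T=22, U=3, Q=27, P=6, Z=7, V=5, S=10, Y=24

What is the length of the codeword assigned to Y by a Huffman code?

2

Build the tree from the bottom:
merge U(3) and V(5): 8
merge P(6) and Z(7): 13
merge 8 and S(10): 18
merge 13 and 18: 31
merge T(22) and Y(24): 46
merge Q(27) and 31: 58
merge 46 and 58: 104
Y sits 2 levels below the root, so its codeword is 2 bits.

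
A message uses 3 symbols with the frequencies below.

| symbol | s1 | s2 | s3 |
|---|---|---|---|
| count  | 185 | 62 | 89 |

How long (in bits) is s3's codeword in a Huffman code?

Build the tree from the bottom:
combine s2(62), s3(89) → 151
combine 151, s1(185) → 336
s3's leaf is at depth 2, giving a 2-bit codeword.

2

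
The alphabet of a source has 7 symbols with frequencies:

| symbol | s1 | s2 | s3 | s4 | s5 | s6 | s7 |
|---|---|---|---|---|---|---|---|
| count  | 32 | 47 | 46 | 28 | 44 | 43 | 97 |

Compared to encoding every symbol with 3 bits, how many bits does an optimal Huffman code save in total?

Fixed-length: 3 bits × 337 symbols = 1011 bits.
Huffman merges:
merge s4(28) and s1(32): 60
merge s6(43) and s5(44): 87
merge s3(46) and s2(47): 93
merge 60 and 87: 147
merge 93 and s7(97): 190
merge 147 and 190: 337
Huffman total = 60 + 87 + 93 + 147 + 190 + 337 = 914 bits.
Saving = 1011 − 914 = 97 bits.

97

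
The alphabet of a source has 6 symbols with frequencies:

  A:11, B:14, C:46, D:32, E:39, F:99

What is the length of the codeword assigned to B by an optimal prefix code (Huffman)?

4

Huffman merges, smallest pair first:
combine A(11), B(14) → 25
combine 25, D(32) → 57
combine E(39), C(46) → 85
combine 57, 85 → 142
combine F(99), 142 → 241
The subtree containing B is merged 4 times, so code length = 4.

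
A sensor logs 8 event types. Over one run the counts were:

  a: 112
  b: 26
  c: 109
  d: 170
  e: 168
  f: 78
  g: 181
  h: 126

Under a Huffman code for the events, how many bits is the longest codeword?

Merge the two lowest-weight nodes at each step:
b(26) + f(78) → 104
104 + c(109) → 213
a(112) + h(126) → 238
e(168) + d(170) → 338
g(181) + 213 → 394
238 + 338 → 576
394 + 576 → 970
Maximum depth reached is 4.

4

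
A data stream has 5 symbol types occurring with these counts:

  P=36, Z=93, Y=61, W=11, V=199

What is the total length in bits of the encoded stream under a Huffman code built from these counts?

756

Build the Huffman tree bottom-up:
W(11) + P(36) → 47
47 + Y(61) → 108
Z(93) + 108 → 201
V(199) + 201 → 400
The encoded length is the sum of every internal node's weight: 47 + 108 + 201 + 400 = 756 bits.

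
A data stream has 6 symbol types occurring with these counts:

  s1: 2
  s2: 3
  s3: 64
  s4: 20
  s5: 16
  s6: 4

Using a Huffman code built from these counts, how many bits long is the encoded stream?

Greedily combine the two least-frequent nodes:
merge s1(2) and s2(3): 5
merge s6(4) and 5: 9
merge 9 and s5(16): 25
merge s4(20) and 25: 45
merge 45 and s3(64): 109
Each symbol's bit-cost is frequency × depth; summing gives 193 bits (equivalently 5 + 9 + 25 + 45 + 109).

193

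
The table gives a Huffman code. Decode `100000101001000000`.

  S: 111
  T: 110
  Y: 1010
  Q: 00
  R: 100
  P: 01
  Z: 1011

Read left to right; each codeword is recognised as soon as it completes (prefix code):
  100→R | 00→Q | 01→P | 01→P | 00→Q | 100→R | 00→Q | 00→Q
Decoded message: RQPPQRQQ

RQPPQRQQ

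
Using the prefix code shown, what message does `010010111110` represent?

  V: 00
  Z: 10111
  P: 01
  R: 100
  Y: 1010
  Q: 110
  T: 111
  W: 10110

PVZQ

Read left to right; each codeword is recognised as soon as it completes (prefix code):
  01→P | 00→V | 10111→Z | 110→Q
Decoded message: PVZQ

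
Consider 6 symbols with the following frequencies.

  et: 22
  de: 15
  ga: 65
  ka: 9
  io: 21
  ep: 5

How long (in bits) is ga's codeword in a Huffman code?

1

Repeatedly merge the two smallest:
combine ep(5), ka(9) → 14
combine 14, de(15) → 29
combine io(21), et(22) → 43
combine 29, 43 → 72
combine ga(65), 72 → 137
ga sits one level below the root: a 1-bit codeword.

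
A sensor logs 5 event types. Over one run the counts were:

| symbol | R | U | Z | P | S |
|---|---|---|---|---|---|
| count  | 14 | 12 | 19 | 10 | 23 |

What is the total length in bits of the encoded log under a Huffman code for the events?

Greedily combine the two least-frequent nodes:
P(10) + U(12) → 22
R(14) + Z(19) → 33
22 + S(23) → 45
33 + 45 → 78
The encoded length is the sum of every internal node's weight: 22 + 33 + 45 + 78 = 178 bits.

178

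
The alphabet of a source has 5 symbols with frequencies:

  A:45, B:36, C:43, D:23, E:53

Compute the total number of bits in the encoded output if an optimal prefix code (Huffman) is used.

459

Build the Huffman tree bottom-up:
merge D(23) and B(36): 59
merge C(43) and A(45): 88
merge E(53) and 59: 112
merge 88 and 112: 200
The encoded length is the sum of every internal node's weight: 59 + 88 + 112 + 200 = 459 bits.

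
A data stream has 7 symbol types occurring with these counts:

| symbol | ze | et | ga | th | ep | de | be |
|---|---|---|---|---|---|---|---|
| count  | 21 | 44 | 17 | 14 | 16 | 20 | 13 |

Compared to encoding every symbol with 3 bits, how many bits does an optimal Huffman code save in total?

Fixed-length: 3 bits × 145 symbols = 435 bits.
Huffman merges:
merge be(13) and th(14): 27
merge ep(16) and ga(17): 33
merge de(20) and ze(21): 41
merge 27 and 33: 60
merge 41 and et(44): 85
merge 60 and 85: 145
Huffman total = 27 + 33 + 41 + 60 + 85 + 145 = 391 bits.
Saving = 435 − 391 = 44 bits.

44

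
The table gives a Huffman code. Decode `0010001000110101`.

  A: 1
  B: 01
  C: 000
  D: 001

Read left to right; each codeword is recognised as soon as it completes (prefix code):
  001→D | 000→C | 1→A | 000→C | 1→A | 1→A | 01→B | 01→B
Decoded message: DCACAABB

DCACAABB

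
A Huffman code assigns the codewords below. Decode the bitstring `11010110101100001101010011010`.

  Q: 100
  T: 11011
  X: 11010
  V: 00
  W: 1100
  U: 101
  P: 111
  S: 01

XXWVXQX

Read left to right; each codeword is recognised as soon as it completes (prefix code):
  11010→X | 11010→X | 1100→W | 00→V | 11010→X | 100→Q | 11010→X
Decoded message: XXWVXQX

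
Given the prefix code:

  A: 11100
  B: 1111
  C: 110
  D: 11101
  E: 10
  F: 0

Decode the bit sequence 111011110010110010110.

DAECFEC

Read left to right; each codeword is recognised as soon as it completes (prefix code):
  11101→D | 11100→A | 10→E | 110→C | 0→F | 10→E | 110→C
Decoded message: DAECFEC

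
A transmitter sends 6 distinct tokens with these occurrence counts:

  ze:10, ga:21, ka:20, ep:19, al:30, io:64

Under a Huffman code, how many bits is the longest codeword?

Merge the two lowest-weight nodes at each step:
ze(10) + ep(19) → 29
ka(20) + ga(21) → 41
29 + al(30) → 59
41 + 59 → 100
io(64) + 100 → 164
The rarest symbols sit at the bottom; the longest codeword is 4 bits.

4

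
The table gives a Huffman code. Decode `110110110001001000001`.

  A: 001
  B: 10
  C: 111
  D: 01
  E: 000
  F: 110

Read left to right; each codeword is recognised as soon as it completes (prefix code):
  110→F | 110→F | 110→F | 001→A | 001→A | 000→E | 001→A
Decoded message: FFFAAEA

FFFAAEA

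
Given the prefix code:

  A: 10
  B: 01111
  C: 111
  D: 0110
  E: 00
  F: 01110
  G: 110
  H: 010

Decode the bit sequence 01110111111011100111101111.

Read left to right; each codeword is recognised as soon as it completes (prefix code):
  01110→F | 111→C | 111→C | 01110→F | 01111→B | 01111→B
Decoded message: FCCFBB

FCCFBB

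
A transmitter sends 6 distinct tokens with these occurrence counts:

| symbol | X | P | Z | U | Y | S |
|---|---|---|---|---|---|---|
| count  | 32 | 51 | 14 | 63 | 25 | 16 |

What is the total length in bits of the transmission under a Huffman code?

Merge the two smallest weights repeatedly:
merge Z(14) and S(16): 30
merge Y(25) and 30: 55
merge X(32) and P(51): 83
merge 55 and U(63): 118
merge 83 and 118: 201
Total encoded bits = sum of merged weights = 30 + 55 + 83 + 118 + 201 = 487.

487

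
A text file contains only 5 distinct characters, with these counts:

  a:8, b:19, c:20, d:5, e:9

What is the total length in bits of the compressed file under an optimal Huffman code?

135

Build the Huffman tree bottom-up:
merge d(5) and a(8): 13
merge e(9) and 13: 22
merge b(19) and c(20): 39
merge 22 and 39: 61
The encoded length is the sum of every internal node's weight: 13 + 22 + 39 + 61 = 135 bits.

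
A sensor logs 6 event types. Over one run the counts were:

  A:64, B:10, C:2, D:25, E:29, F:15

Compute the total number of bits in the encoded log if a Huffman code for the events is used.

Merge the two smallest weights repeatedly:
combine C(2), B(10) → 12
combine 12, F(15) → 27
combine D(25), 27 → 52
combine E(29), 52 → 81
combine A(64), 81 → 145
Total encoded bits = sum of merged weights = 12 + 27 + 52 + 81 + 145 = 317.

317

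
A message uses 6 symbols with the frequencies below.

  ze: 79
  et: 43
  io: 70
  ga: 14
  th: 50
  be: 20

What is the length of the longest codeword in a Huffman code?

4

Merge the two lowest-weight nodes at each step:
merge ga(14) and be(20): 34
merge 34 and et(43): 77
merge th(50) and io(70): 120
merge 77 and ze(79): 156
merge 120 and 156: 276
The rarest symbols sit at the bottom; the longest codeword is 4 bits.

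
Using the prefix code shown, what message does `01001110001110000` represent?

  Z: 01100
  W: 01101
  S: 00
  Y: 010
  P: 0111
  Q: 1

Read left to right; each codeword is recognised as soon as it completes (prefix code):
  010→Y | 0111→P | 00→S | 0111→P | 00→S | 00→S
Decoded message: YPSPSS

YPSPSS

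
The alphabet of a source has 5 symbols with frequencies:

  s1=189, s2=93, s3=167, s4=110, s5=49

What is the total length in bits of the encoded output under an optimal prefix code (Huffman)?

1358

Merge the two smallest weights repeatedly:
merge s5(49) and s2(93): 142
merge s4(110) and 142: 252
merge s3(167) and s1(189): 356
merge 252 and 356: 608
The encoded length is the sum of every internal node's weight: 142 + 252 + 356 + 608 = 1358 bits.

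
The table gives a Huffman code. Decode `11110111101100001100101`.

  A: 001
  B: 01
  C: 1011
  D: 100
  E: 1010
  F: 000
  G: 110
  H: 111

Read left to right; each codeword is recognised as soon as it completes (prefix code):
  111→H | 1011→C | 110→G | 110→G | 000→F | 110→G | 01→B | 01→B
Decoded message: HCGGFGBB

HCGGFGBB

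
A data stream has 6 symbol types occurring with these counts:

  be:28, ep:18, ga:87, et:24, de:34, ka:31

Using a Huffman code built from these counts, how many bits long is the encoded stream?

Merge the two smallest weights repeatedly:
merge ep(18) and et(24): 42
merge be(28) and ka(31): 59
merge de(34) and 42: 76
merge 59 and 76: 135
merge ga(87) and 135: 222
Each symbol's bit-cost is frequency × depth; summing gives 534 bits (equivalently 42 + 59 + 76 + 135 + 222).

534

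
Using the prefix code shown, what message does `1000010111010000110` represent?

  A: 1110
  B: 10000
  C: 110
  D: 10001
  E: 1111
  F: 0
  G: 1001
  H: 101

Read left to right; each codeword is recognised as soon as it completes (prefix code):
  10000→B | 101→H | 110→C | 10000→B | 110→C
Decoded message: BHCBC

BHCBC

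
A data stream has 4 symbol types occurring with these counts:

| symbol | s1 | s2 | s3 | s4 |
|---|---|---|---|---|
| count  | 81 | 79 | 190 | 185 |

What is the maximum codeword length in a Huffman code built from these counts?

Merge the two lowest-weight nodes at each step:
s2(79) + s1(81) → 160
160 + s4(185) → 345
s3(190) + 345 → 535
The rarest symbols sit at the bottom; the longest codeword is 3 bits.

3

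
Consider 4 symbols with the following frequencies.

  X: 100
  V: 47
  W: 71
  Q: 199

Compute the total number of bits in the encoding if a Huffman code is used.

Merge the two smallest weights repeatedly:
merge V(47) and W(71): 118
merge X(100) and 118: 218
merge Q(199) and 218: 417
The encoded length is the sum of every internal node's weight: 118 + 218 + 417 = 753 bits.

753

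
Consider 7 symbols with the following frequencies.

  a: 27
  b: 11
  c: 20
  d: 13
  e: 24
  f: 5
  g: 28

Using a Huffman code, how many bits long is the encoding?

345

Build the Huffman tree bottom-up:
f(5) + b(11) → 16
d(13) + 16 → 29
c(20) + e(24) → 44
a(27) + g(28) → 55
29 + 44 → 73
55 + 73 → 128
The encoded length is the sum of every internal node's weight: 16 + 29 + 44 + 55 + 73 + 128 = 345 bits.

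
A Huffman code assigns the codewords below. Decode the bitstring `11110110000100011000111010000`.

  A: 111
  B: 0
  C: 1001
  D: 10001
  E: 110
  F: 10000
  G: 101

Read left to right; each codeword is recognised as soon as it completes (prefix code):
  111→A | 101→G | 10000→F | 10001→D | 10001→D | 110→E | 10000→F
Decoded message: AGFDDEF

AGFDDEF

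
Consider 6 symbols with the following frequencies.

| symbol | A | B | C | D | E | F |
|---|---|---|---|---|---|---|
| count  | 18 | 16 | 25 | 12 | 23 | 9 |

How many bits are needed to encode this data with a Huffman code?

Build the Huffman tree bottom-up:
F(9) + D(12) → 21
B(16) + A(18) → 34
21 + E(23) → 44
C(25) + 34 → 59
44 + 59 → 103
The encoded length is the sum of every internal node's weight: 21 + 34 + 44 + 59 + 103 = 261 bits.

261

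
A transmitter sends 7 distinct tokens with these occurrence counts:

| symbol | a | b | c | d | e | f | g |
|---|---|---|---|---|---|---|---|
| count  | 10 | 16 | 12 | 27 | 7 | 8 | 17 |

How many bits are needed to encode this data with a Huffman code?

262

Build the Huffman tree bottom-up:
combine e(7), f(8) → 15
combine a(10), c(12) → 22
combine 15, b(16) → 31
combine g(17), 22 → 39
combine d(27), 31 → 58
combine 39, 58 → 97
The encoded length is the sum of every internal node's weight: 15 + 22 + 31 + 39 + 58 + 97 = 262 bits.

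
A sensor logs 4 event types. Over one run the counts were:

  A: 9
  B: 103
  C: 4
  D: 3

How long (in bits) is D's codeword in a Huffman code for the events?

Huffman merges, smallest pair first:
merge D(3) and C(4): 7
merge 7 and A(9): 16
merge 16 and B(103): 119
D's leaf is at depth 3, giving a 3-bit codeword.

3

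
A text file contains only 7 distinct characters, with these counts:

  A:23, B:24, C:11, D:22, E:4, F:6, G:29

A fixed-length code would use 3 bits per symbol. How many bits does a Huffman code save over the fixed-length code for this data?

45

Fixed-length: 3 bits × 119 symbols = 357 bits.
Huffman merges:
combine E(4), F(6) → 10
combine 10, C(11) → 21
combine 21, D(22) → 43
combine A(23), B(24) → 47
combine G(29), 43 → 72
combine 47, 72 → 119
Huffman total = 10 + 21 + 43 + 47 + 72 + 119 = 312 bits.
Saving = 357 − 312 = 45 bits.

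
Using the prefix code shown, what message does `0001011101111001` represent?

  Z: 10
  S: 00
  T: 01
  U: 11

STTUTUZT

Read left to right; each codeword is recognised as soon as it completes (prefix code):
  00→S | 01→T | 01→T | 11→U | 01→T | 11→U | 10→Z | 01→T
Decoded message: STTUTUZT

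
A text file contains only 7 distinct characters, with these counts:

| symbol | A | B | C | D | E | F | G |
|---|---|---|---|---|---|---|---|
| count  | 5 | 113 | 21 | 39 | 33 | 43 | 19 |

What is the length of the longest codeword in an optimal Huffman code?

Merge the two lowest-weight nodes at each step:
merge A(5) and G(19): 24
merge C(21) and 24: 45
merge E(33) and D(39): 72
merge F(43) and 45: 88
merge 72 and 88: 160
merge B(113) and 160: 273
The first pair merged (A, G) ends up deepest, at depth 5.

5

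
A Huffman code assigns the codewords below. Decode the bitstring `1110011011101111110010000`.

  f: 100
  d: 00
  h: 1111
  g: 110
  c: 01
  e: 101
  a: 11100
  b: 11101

Read left to right; each codeword is recognised as soon as it completes (prefix code):
  11100→a | 110→g | 11101→b | 1111→h | 100→f | 100→f | 00→d
Decoded message: agbhffd

agbhffd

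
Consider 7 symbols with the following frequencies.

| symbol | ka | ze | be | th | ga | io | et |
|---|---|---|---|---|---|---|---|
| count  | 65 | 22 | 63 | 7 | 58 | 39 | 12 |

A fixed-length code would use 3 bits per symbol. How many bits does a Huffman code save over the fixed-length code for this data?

126

Fixed-length: 3 bits × 266 symbols = 798 bits.
Huffman merges:
combine th(7), et(12) → 19
combine 19, ze(22) → 41
combine io(39), 41 → 80
combine ga(58), be(63) → 121
combine ka(65), 80 → 145
combine 121, 145 → 266
Huffman total = 19 + 41 + 80 + 121 + 145 + 266 = 672 bits.
Saving = 798 − 672 = 126 bits.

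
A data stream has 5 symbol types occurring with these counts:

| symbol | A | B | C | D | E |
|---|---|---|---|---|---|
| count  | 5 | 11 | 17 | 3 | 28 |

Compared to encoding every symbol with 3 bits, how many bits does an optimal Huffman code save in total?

Fixed-length: 3 bits × 64 symbols = 192 bits.
Huffman merges:
combine D(3), A(5) → 8
combine 8, B(11) → 19
combine C(17), 19 → 36
combine E(28), 36 → 64
Huffman total = 8 + 19 + 36 + 64 = 127 bits.
Saving = 192 − 127 = 65 bits.

65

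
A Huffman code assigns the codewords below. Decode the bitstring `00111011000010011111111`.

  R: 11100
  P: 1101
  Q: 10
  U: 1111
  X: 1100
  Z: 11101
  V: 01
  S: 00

Read left to right; each codeword is recognised as soon as it completes (prefix code):
  00→S | 11101→Z | 10→Q | 00→S | 01→V | 00→S | 1111→U | 1111→U
Decoded message: SZQSVSUU

SZQSVSUU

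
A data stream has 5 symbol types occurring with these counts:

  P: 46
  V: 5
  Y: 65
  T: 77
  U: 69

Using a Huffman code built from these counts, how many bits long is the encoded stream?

Greedily combine the two least-frequent nodes:
V(5) + P(46) → 51
51 + Y(65) → 116
U(69) + T(77) → 146
116 + 146 → 262
Total encoded bits = sum of merged weights = 51 + 116 + 146 + 262 = 575.

575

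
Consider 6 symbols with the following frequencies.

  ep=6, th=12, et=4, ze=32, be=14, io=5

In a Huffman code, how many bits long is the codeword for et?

4

Build the tree from the bottom:
merge et(4) and io(5): 9
merge ep(6) and 9: 15
merge th(12) and be(14): 26
merge 15 and 26: 41
merge ze(32) and 41: 73
The subtree containing et is merged 4 times, so code length = 4.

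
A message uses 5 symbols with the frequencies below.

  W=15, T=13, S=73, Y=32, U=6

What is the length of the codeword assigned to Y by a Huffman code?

2

Repeatedly merge the two smallest:
U(6) + T(13) → 19
W(15) + 19 → 34
Y(32) + 34 → 66
66 + S(73) → 139
The subtree containing Y is merged 2 times, so code length = 2.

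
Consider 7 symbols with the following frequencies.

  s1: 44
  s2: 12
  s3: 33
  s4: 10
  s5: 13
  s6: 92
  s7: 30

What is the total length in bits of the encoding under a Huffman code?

Greedily combine the two least-frequent nodes:
s4(10) + s2(12) → 22
s5(13) + 22 → 35
s7(30) + s3(33) → 63
35 + s1(44) → 79
63 + 79 → 142
s6(92) + 142 → 234
Total encoded bits = sum of merged weights = 22 + 35 + 63 + 79 + 142 + 234 = 575.

575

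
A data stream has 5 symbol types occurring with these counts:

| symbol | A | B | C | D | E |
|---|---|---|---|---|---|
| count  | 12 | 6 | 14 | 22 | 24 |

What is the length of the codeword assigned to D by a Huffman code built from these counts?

2

Build the tree from the bottom:
merge B(6) and A(12): 18
merge C(14) and 18: 32
merge D(22) and E(24): 46
merge 32 and 46: 78
D's leaf is at depth 2, giving a 2-bit codeword.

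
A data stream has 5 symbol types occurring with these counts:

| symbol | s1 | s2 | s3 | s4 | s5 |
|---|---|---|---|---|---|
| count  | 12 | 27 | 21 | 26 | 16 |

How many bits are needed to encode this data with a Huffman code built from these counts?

232

Build the Huffman tree bottom-up:
s1(12) + s5(16) → 28
s3(21) + s4(26) → 47
s2(27) + 28 → 55
47 + 55 → 102
Total encoded bits = sum of merged weights = 28 + 47 + 55 + 102 = 232.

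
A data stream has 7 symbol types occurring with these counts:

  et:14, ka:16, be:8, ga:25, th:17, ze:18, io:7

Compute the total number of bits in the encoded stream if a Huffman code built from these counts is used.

Build the Huffman tree bottom-up:
io(7) + be(8) → 15
et(14) + 15 → 29
ka(16) + th(17) → 33
ze(18) + ga(25) → 43
29 + 33 → 62
43 + 62 → 105
The encoded length is the sum of every internal node's weight: 15 + 29 + 33 + 43 + 62 + 105 = 287 bits.

287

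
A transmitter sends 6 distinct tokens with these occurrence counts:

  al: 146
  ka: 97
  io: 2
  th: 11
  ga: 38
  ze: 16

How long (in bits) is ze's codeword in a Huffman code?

4

Repeatedly merge the two smallest:
io(2) + th(11) → 13
13 + ze(16) → 29
29 + ga(38) → 67
67 + ka(97) → 164
al(146) + 164 → 310
ze's leaf is at depth 4, giving a 4-bit codeword.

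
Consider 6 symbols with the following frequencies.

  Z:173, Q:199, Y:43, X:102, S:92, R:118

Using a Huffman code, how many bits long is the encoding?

1809

Merge the two smallest weights repeatedly:
Y(43) + S(92) → 135
X(102) + R(118) → 220
135 + Z(173) → 308
Q(199) + 220 → 419
308 + 419 → 727
The encoded length is the sum of every internal node's weight: 135 + 220 + 308 + 419 + 727 = 1809 bits.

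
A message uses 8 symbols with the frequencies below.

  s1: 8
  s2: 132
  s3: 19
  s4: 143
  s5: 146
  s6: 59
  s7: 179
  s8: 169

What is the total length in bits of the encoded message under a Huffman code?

Merge the two smallest weights repeatedly:
combine s1(8), s3(19) → 27
combine 27, s6(59) → 86
combine 86, s2(132) → 218
combine s4(143), s5(146) → 289
combine s8(169), s7(179) → 348
combine 218, 289 → 507
combine 348, 507 → 855
The encoded length is the sum of every internal node's weight: 27 + 86 + 218 + 289 + 348 + 507 + 855 = 2330 bits.

2330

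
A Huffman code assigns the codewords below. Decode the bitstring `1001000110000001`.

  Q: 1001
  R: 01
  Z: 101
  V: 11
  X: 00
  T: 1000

QXRTXR

Read left to right; each codeword is recognised as soon as it completes (prefix code):
  1001→Q | 00→X | 01→R | 1000→T | 00→X | 01→R
Decoded message: QXRTXR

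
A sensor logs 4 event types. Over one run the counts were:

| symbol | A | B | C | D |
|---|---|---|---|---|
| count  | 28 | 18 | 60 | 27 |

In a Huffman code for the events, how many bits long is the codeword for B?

3

Huffman merges, smallest pair first:
B(18) + D(27) → 45
A(28) + 45 → 73
C(60) + 73 → 133
The subtree containing B is merged 3 times, so code length = 3.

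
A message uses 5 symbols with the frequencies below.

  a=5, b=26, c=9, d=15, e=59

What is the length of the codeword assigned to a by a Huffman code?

Build the tree from the bottom:
a(5) + c(9) → 14
14 + d(15) → 29
b(26) + 29 → 55
55 + e(59) → 114
a sits 4 levels below the root, so its codeword is 4 bits.

4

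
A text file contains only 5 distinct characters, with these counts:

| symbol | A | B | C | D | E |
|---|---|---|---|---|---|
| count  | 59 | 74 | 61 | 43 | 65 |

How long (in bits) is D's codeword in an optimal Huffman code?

3

Huffman merges, smallest pair first:
combine D(43), A(59) → 102
combine C(61), E(65) → 126
combine B(74), 102 → 176
combine 126, 176 → 302
D's leaf is at depth 3, giving a 3-bit codeword.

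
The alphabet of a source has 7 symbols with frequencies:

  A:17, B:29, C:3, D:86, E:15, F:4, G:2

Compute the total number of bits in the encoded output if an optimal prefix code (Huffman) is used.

Greedily combine the two least-frequent nodes:
G(2) + C(3) → 5
F(4) + 5 → 9
9 + E(15) → 24
A(17) + 24 → 41
B(29) + 41 → 70
70 + D(86) → 156
The encoded length is the sum of every internal node's weight: 5 + 9 + 24 + 41 + 70 + 156 = 305 bits.

305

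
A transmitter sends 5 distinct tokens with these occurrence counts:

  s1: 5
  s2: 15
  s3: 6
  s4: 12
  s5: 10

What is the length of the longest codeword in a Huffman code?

Merge the two lowest-weight nodes at each step:
combine s1(5), s3(6) → 11
combine s5(10), 11 → 21
combine s4(12), s2(15) → 27
combine 21, 27 → 48
Maximum depth reached is 3.

3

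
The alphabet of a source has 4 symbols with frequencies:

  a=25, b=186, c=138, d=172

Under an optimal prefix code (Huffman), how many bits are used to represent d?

Repeatedly merge the two smallest:
merge a(25) and c(138): 163
merge 163 and d(172): 335
merge b(186) and 335: 521
d's leaf is at depth 2, giving a 2-bit codeword.

2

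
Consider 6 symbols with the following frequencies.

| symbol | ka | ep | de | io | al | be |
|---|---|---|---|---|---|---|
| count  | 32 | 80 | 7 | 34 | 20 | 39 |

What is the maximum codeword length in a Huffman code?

Merge the two lowest-weight nodes at each step:
merge de(7) and al(20): 27
merge 27 and ka(32): 59
merge io(34) and be(39): 73
merge 59 and 73: 132
merge ep(80) and 132: 212
The rarest symbols sit at the bottom; the longest codeword is 4 bits.

4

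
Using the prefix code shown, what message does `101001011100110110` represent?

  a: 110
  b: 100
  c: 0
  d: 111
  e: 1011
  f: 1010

Read left to right; each codeword is recognised as soon as it completes (prefix code):
  1010→f | 0→c | 1011→e | 100→b | 110→a | 110→a
Decoded message: fcebaa

fcebaa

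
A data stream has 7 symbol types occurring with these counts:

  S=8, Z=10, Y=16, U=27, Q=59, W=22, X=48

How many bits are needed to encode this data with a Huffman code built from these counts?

481

Merge the two smallest weights repeatedly:
combine S(8), Z(10) → 18
combine Y(16), 18 → 34
combine W(22), U(27) → 49
combine 34, X(48) → 82
combine 49, Q(59) → 108
combine 82, 108 → 190
Each symbol's bit-cost is frequency × depth; summing gives 481 bits (equivalently 18 + 34 + 49 + 82 + 108 + 190).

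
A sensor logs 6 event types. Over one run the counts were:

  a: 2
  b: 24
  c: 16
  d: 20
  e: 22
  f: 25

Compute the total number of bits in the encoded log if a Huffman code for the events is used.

Greedily combine the two least-frequent nodes:
a(2) + c(16) → 18
18 + d(20) → 38
e(22) + b(24) → 46
f(25) + 38 → 63
46 + 63 → 109
The encoded length is the sum of every internal node's weight: 18 + 38 + 46 + 63 + 109 = 274 bits.

274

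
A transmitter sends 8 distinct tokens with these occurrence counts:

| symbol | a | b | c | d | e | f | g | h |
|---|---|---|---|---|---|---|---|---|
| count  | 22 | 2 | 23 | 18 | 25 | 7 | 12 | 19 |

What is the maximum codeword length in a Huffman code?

Merge the two lowest-weight nodes at each step:
merge b(2) and f(7): 9
merge 9 and g(12): 21
merge d(18) and h(19): 37
merge 21 and a(22): 43
merge c(23) and e(25): 48
merge 37 and 43: 80
merge 48 and 80: 128
The first pair merged (b, f) ends up deepest, at depth 5.

5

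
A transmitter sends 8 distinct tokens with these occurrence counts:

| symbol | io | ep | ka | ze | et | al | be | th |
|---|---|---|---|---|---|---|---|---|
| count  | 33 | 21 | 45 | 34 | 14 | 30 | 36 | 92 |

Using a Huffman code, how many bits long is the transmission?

Build the Huffman tree bottom-up:
combine et(14), ep(21) → 35
combine al(30), io(33) → 63
combine ze(34), 35 → 69
combine be(36), ka(45) → 81
combine 63, 69 → 132
combine 81, th(92) → 173
combine 132, 173 → 305
Total encoded bits = sum of merged weights = 35 + 63 + 69 + 81 + 132 + 173 + 305 = 858.

858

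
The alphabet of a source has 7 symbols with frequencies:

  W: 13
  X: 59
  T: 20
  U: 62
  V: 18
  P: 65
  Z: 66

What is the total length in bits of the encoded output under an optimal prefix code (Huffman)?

798

Merge the two smallest weights repeatedly:
merge W(13) and V(18): 31
merge T(20) and 31: 51
merge 51 and X(59): 110
merge U(62) and P(65): 127
merge Z(66) and 110: 176
merge 127 and 176: 303
Each symbol's bit-cost is frequency × depth; summing gives 798 bits (equivalently 31 + 51 + 110 + 127 + 176 + 303).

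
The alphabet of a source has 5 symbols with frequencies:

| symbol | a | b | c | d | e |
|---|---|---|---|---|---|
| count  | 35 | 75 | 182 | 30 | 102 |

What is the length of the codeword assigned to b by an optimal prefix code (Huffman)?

Build the tree from the bottom:
combine d(30), a(35) → 65
combine 65, b(75) → 140
combine e(102), 140 → 242
combine c(182), 242 → 424
b's leaf is at depth 3, giving a 3-bit codeword.

3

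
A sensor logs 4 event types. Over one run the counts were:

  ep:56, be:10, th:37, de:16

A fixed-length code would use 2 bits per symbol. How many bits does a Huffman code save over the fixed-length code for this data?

30

Fixed-length: 2 bits × 119 symbols = 238 bits.
Huffman merges:
be(10) + de(16) → 26
26 + th(37) → 63
ep(56) + 63 → 119
Huffman total = 26 + 63 + 119 = 208 bits.
Saving = 238 − 208 = 30 bits.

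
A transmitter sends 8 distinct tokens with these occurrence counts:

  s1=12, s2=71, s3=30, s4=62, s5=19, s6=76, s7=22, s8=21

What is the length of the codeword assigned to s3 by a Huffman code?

4

Repeatedly merge the two smallest:
s1(12) + s5(19) → 31
s8(21) + s7(22) → 43
s3(30) + 31 → 61
43 + 61 → 104
s4(62) + s2(71) → 133
s6(76) + 104 → 180
133 + 180 → 313
s3 sits 4 levels below the root, so its codeword is 4 bits.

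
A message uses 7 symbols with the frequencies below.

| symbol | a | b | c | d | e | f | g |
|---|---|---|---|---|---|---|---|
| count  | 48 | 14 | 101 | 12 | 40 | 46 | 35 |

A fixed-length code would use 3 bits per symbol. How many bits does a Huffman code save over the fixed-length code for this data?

123

Fixed-length: 3 bits × 296 symbols = 888 bits.
Huffman merges:
merge d(12) and b(14): 26
merge 26 and g(35): 61
merge e(40) and f(46): 86
merge a(48) and 61: 109
merge 86 and c(101): 187
merge 109 and 187: 296
Huffman total = 26 + 61 + 86 + 109 + 187 + 296 = 765 bits.
Saving = 888 − 765 = 123 bits.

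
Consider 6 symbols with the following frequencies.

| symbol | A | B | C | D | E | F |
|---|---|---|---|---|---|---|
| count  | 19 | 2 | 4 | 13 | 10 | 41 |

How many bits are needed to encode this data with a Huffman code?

Greedily combine the two least-frequent nodes:
merge B(2) and C(4): 6
merge 6 and E(10): 16
merge D(13) and 16: 29
merge A(19) and 29: 48
merge F(41) and 48: 89
Each symbol's bit-cost is frequency × depth; summing gives 188 bits (equivalently 6 + 16 + 29 + 48 + 89).

188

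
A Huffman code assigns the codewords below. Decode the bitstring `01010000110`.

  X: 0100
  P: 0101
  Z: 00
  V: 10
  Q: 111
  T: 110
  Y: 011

Read left to right; each codeword is recognised as soon as it completes (prefix code):
  0101→P | 00→Z | 00→Z | 110→T
Decoded message: PZZT

PZZT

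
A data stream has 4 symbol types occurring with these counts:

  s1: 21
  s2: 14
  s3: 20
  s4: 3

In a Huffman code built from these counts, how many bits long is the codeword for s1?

Build the tree from the bottom:
merge s4(3) and s2(14): 17
merge 17 and s3(20): 37
merge s1(21) and 37: 58
s1 is merged only at the final step, so code length = 1.

1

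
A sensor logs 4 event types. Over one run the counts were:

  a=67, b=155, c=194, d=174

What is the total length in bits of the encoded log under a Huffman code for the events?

Greedily combine the two least-frequent nodes:
combine a(67), b(155) → 222
combine d(174), c(194) → 368
combine 222, 368 → 590
Total encoded bits = sum of merged weights = 222 + 368 + 590 = 1180.

1180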